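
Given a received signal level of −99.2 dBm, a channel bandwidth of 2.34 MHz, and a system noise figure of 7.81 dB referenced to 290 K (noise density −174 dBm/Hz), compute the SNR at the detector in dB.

3.3 dB

Noise floor: N = −174 + 10 log₁₀(B) + NF
10 log₁₀(2.34×10⁶) = 63.69 dB
N = −174 + 63.69 + 7.81 = −102.50 dBm
SNR = P_sig − N = −99.2 − (−102.50) = 3.30 dB → 3.3 dB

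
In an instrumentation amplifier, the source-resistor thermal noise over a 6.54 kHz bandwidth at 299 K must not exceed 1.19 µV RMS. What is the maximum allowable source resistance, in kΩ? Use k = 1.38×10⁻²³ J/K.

13.1 kΩ

Johnson–Nyquist: V_n = √(4kTRB) ⇒ R = V_n² / (4kTB)
4kTB = 4 × 1.38×10⁻²³ × 299 × 6.54×10³ = 1.08×10⁻¹⁶
R = (1.19×10⁻⁶)² / 1.08×10⁻¹⁶ = 1.31×10⁴ Ω = 13.1 kΩ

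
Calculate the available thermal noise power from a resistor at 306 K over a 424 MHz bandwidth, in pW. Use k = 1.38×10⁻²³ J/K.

1.79 pW

P_n = kTB = 1.38×10⁻²³ × 306 × 4.24×10⁸ = 1.79×10⁻¹² W = 1.79 pW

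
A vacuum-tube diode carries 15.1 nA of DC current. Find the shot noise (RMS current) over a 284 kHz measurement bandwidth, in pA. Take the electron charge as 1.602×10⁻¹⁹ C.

37.1 pA

I_n = √(2qI·B)
2qI·B = 2 × 1.602×10⁻¹⁹ × 1.51×10⁻⁸ × 2.84×10⁵ = 1.37×10⁻²¹ A²
I_n = √(1.37×10⁻²¹) = 3.71×10⁻¹¹ A = 37.1 pA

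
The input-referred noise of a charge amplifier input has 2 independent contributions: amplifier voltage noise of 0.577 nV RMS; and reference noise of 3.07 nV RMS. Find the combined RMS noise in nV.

Uncorrelated sources add in power (mean-square): V_tot = √(ΣV_i²)
V_tot = √[(5.77×10⁻¹⁰)² + (3.07×10⁻⁹)²] = 3.12×10⁻⁹ V = 3.12 nV

3.12 nV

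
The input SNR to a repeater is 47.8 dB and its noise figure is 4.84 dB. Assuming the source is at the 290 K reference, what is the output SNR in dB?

By definition F = SNR_in/SNR_out, so in dB: SNR_out = SNR_in − NF
SNR_out = 47.8 − 4.84 = 42.96 dB

42.96 dB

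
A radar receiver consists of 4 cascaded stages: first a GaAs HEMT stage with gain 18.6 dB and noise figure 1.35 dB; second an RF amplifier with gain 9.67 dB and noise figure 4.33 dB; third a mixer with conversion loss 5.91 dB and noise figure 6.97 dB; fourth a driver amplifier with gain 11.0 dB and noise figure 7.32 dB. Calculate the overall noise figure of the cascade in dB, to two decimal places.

Convert to linear (a loss of L dB is a gain of −L dB): F_i = 10^(NF_i/10), G_i = 10^(G_i,dB/10)
  Stage 1: F_1 = 10^(1.35/10) = 1.365, G_1 = 10^(18.6/10) = 72.44
  Stage 2: F_2 = 10^(4.33/10) = 2.710, G_2 = 10^(9.67/10) = 9.268
  Stage 3: F_3 = 10^(6.97/10) = 4.977, G_3 = 10^(−5.91/10) = 0.2564
  Stage 4: F_4 = 10^(7.32/10) = 5.395, G_4 = 10^(11.0/10) = 12.59
Friis cascade:
  F = 1.365 + (2.710 − 1)/72.44 + (4.977 − 1)/671.4 + (5.395 − 1)/172.2 = 1.420
NF = 10 log₁₀(1.420) = 1.52 dB

1.52 dB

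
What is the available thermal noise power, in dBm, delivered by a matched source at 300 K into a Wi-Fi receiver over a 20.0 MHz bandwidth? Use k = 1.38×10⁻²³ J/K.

−100.8 dBm

P_n = kTB = 1.38×10⁻²³ × 300 × 2.00×10⁷ = 8.28×10⁻¹⁴ W
In dBm: 10 log₁₀(8.28×10⁻¹⁴ / 10⁻³) = −100.8 dBm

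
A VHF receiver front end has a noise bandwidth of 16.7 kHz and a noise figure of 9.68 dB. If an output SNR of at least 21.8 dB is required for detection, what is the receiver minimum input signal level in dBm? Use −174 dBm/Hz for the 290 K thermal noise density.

−100.3 dBm

Sensitivity = −174 + 10 log₁₀(B) + NF + SNR_min
= −174 + 42.23 + 9.68 + 21.8
= −100.29 dBm → −100.3 dBm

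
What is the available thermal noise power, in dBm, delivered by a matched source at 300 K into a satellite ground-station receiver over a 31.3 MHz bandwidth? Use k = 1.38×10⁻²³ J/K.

−98.9 dBm

P_n = kTB = 1.38×10⁻²³ × 300 × 3.13×10⁷ = 1.30×10⁻¹³ W
In dBm: 10 log₁₀(1.30×10⁻¹³ / 10⁻³) = −98.9 dBm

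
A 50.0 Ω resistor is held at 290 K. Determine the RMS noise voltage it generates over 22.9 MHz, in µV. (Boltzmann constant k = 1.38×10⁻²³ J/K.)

4.28 µV

V_n = √(4kTRB)
4kTRB = 4 × 1.38×10⁻²³ × 290 × 5.00×10¹ × 2.29×10⁷ = 1.83×10⁻¹¹ V²
V_n = √(1.83×10⁻¹¹) = 4.28×10⁻⁶ V = 4.28 µV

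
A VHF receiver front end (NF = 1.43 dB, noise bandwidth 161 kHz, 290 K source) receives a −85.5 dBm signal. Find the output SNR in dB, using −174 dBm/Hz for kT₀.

Noise floor: N = −174 + 10 log₁₀(B) + NF
10 log₁₀(1.61×10⁵) = 52.07 dB
N = −174 + 52.07 + 1.43 = −120.50 dBm
SNR = P_sig − N = −85.5 − (−120.50) = 35.00 dB → 35.0 dB

35.0 dB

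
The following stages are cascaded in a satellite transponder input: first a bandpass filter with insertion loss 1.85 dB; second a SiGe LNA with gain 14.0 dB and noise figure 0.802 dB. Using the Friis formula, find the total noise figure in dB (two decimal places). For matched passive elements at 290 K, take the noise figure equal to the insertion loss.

2.65 dB

Convert to linear (a loss of L dB is a gain of −L dB): F_i = 10^(NF_i/10), G_i = 10^(G_i,dB/10)
  Stage 1: F_1 = 10^(1.85/10) = 1.531, G_1 = 10^(−1.85/10) = 0.6531
  Stage 2: F_2 = 10^(0.802/10) = 1.203, G_2 = 10^(14.0/10) = 25.12
Friis cascade:
  F = 1.531 + (1.203 − 1)/0.6531 = 1.842
NF = 10 log₁₀(1.842) = 2.65 dB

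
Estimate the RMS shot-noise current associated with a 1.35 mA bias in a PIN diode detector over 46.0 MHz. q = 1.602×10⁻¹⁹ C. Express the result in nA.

I_n = √(2qI·B)
2qI·B = 2 × 1.602×10⁻¹⁹ × 1.35×10⁻³ × 4.60×10⁷ = 1.99×10⁻¹⁴ A²
I_n = √(1.99×10⁻¹⁴) = 1.41×10⁻⁷ A = 141 nA

141 nA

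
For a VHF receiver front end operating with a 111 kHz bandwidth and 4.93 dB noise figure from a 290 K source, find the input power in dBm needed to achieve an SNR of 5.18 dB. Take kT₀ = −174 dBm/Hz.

−113.4 dBm

Sensitivity = −174 + 10 log₁₀(B) + NF + SNR_min
= −174 + 50.45 + 4.93 + 5.18
= −113.44 dBm → −113.4 dBm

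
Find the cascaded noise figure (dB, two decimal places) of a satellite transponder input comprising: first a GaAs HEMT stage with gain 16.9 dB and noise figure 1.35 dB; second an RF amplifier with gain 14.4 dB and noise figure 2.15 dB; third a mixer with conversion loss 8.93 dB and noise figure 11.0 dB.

1.42 dB

Convert to linear (a loss of L dB is a gain of −L dB): F_i = 10^(NF_i/10), G_i = 10^(G_i,dB/10)
  Stage 1: F_1 = 10^(1.35/10) = 1.365, G_1 = 10^(16.9/10) = 48.98
  Stage 2: F_2 = 10^(2.15/10) = 1.641, G_2 = 10^(14.4/10) = 27.54
  Stage 3: F_3 = 10^(11.0/10) = 12.59, G_3 = 10^(−8.93/10) = 0.1279
Friis cascade:
  F = 1.365 + (1.641 − 1)/48.98 + (12.59 − 1)/1349 = 1.386
NF = 10 log₁₀(1.386) = 1.42 dB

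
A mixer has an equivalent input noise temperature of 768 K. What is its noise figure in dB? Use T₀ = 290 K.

F = 1 + T_e/T₀ = 1 + 768/290 = 3.64828
NF = 10 log₁₀(3.64828) = 5.62 dB

5.62 dB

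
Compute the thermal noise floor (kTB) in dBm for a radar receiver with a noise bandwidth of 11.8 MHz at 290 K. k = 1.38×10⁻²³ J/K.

P_n = kTB = 1.38×10⁻²³ × 290 × 1.18×10⁷ = 4.72×10⁻¹⁴ W
In dBm: 10 log₁₀(4.72×10⁻¹⁴ / 10⁻³) = −103.3 dBm

−103.3 dBm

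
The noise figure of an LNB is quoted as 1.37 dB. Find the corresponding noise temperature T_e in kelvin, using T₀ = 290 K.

108 K

F = 10^(1.37/10) = 1.37088
T_e = (F − 1)·T₀ = (1.37088 − 1) × 290 = 108 K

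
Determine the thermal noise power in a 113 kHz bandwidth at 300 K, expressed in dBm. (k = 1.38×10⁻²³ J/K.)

P_n = kTB = 1.38×10⁻²³ × 300 × 1.13×10⁵ = 4.68×10⁻¹⁶ W
In dBm: 10 log₁₀(4.68×10⁻¹⁶ / 10⁻³) = −123.3 dBm

−123.3 dBm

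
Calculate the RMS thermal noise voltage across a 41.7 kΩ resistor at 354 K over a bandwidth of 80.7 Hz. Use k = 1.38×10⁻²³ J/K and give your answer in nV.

V_n = √(4kTRB)
4kTRB = 4 × 1.38×10⁻²³ × 354 × 4.17×10⁴ × 8.07×10¹ = 6.58×10⁻¹⁴ V²
V_n = √(6.58×10⁻¹⁴) = 2.56×10⁻⁷ V = 256 nV

256 nV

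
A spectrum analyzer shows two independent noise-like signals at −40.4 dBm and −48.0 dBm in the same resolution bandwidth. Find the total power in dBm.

Convert to linear, add, convert back:
P₁ = 9.12×10⁻⁸ W, P₂ = 1.58×10⁻⁸ W
P_tot = 1.07×10⁻⁷ W → 10 log₁₀(P_tot / 10⁻³) = −39.7 dBm

−39.7 dBm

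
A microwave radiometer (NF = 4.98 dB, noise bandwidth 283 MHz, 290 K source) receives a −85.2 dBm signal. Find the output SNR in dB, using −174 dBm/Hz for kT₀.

−0.7 dB

Noise floor: N = −174 + 10 log₁₀(B) + NF
10 log₁₀(2.83×10⁸) = 84.52 dB
N = −174 + 84.52 + 4.98 = −84.50 dBm
SNR = P_sig − N = −85.2 − (−84.50) = −0.70 dB → −0.7 dB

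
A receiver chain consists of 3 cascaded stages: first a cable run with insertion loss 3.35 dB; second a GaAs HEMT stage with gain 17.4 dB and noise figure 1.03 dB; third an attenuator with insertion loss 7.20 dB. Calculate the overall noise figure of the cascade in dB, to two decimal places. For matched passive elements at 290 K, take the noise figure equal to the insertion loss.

4.64 dB

Convert to linear (a loss of L dB is a gain of −L dB): F_i = 10^(NF_i/10), G_i = 10^(G_i,dB/10)
  Stage 1: F_1 = 10^(3.35/10) = 2.163, G_1 = 10^(−3.35/10) = 0.4624
  Stage 2: F_2 = 10^(1.03/10) = 1.268, G_2 = 10^(17.4/10) = 54.95
  Stage 3: F_3 = 10^(7.20/10) = 5.248, G_3 = 10^(−7.20/10) = 0.1905
Friis cascade:
  F = 2.163 + (1.268 − 1)/0.4624 + (5.248 − 1)/25.41 = 2.909
NF = 10 log₁₀(2.909) = 4.64 dB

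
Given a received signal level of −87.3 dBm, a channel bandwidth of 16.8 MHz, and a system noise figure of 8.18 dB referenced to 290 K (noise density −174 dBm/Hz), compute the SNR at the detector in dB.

6.3 dB

Noise floor: N = −174 + 10 log₁₀(B) + NF
10 log₁₀(1.68×10⁷) = 72.25 dB
N = −174 + 72.25 + 8.18 = −93.57 dBm
SNR = P_sig − N = −87.3 − (−93.57) = 6.27 dB → 6.3 dB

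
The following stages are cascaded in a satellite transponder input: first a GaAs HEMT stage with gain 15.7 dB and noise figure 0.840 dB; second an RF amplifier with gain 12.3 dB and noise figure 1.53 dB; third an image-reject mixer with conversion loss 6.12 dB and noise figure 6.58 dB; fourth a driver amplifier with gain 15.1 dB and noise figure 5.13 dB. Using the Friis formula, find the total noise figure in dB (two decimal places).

Convert to linear (a loss of L dB is a gain of −L dB): F_i = 10^(NF_i/10), G_i = 10^(G_i,dB/10)
  Stage 1: F_1 = 10^(0.840/10) = 1.213, G_1 = 10^(15.7/10) = 37.15
  Stage 2: F_2 = 10^(1.53/10) = 1.422, G_2 = 10^(12.3/10) = 16.98
  Stage 3: F_3 = 10^(6.58/10) = 4.550, G_3 = 10^(−6.12/10) = 0.2443
  Stage 4: F_4 = 10^(5.13/10) = 3.258, G_4 = 10^(15.1/10) = 32.36
Friis cascade:
  F = 1.213 + (1.422 − 1)/37.15 + (4.550 − 1)/631.0 + (3.258 − 1)/154.2 = 1.245
NF = 10 log₁₀(1.245) = 0.95 dB

0.95 dB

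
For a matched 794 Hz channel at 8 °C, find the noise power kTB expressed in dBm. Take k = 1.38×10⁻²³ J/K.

−145.1 dBm

T = 8 °C + 273.15 = 281.15 K
P_n = kTB = 1.38×10⁻²³ × 281.15 × 7.94×10² = 3.08×10⁻¹⁸ W
In dBm: 10 log₁₀(3.08×10⁻¹⁸ / 10⁻³) = −145.1 dBm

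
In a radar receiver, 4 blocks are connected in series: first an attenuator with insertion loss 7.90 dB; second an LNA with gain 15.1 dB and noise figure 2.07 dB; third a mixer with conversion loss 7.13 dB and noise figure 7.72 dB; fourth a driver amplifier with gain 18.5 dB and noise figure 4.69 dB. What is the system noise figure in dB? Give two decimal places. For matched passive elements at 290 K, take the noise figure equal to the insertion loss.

11.07 dB

Convert to linear (a loss of L dB is a gain of −L dB): F_i = 10^(NF_i/10), G_i = 10^(G_i,dB/10)
  Stage 1: F_1 = 10^(7.90/10) = 6.166, G_1 = 10^(−7.90/10) = 0.1622
  Stage 2: F_2 = 10^(2.07/10) = 1.611, G_2 = 10^(15.1/10) = 32.36
  Stage 3: F_3 = 10^(7.72/10) = 5.916, G_3 = 10^(−7.13/10) = 0.1936
  Stage 4: F_4 = 10^(4.69/10) = 2.944, G_4 = 10^(18.5/10) = 70.79
Friis cascade:
  F = 6.166 + (1.611 − 1)/0.1622 + (5.916 − 1)/5.248 + (2.944 − 1)/1.016 = 12.78
NF = 10 log₁₀(12.78) = 11.07 dB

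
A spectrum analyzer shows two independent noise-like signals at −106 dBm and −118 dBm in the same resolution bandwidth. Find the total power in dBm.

Convert to linear, add, convert back:
P₁ = 2.51×10⁻¹⁴ W, P₂ = 1.58×10⁻¹⁵ W
P_tot = 2.67×10⁻¹⁴ W → 10 log₁₀(P_tot / 10⁻³) = −105.7 dBm

−105.7 dBm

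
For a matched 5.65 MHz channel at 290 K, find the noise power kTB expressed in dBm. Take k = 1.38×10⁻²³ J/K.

P_n = kTB = 1.38×10⁻²³ × 290 × 5.65×10⁶ = 2.26×10⁻¹⁴ W
In dBm: 10 log₁₀(2.26×10⁻¹⁴ / 10⁻³) = −106.5 dBm

−106.5 dBm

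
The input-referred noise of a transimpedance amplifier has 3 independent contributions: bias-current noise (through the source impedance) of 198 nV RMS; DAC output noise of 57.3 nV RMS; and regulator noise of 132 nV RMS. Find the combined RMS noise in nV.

245 nV

Uncorrelated sources add in power (mean-square): V_tot = √(ΣV_i²)
V_tot = √[(1.98×10⁻⁷)² + (5.73×10⁻⁸)² + (1.32×10⁻⁷)²] = 2.45×10⁻⁷ V = 245 nV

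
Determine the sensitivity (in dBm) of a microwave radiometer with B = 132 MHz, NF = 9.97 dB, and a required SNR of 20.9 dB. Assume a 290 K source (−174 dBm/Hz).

Sensitivity = −174 + 10 log₁₀(B) + NF + SNR_min
= −174 + 81.21 + 9.97 + 20.9
= −61.92 dBm → −61.9 dBm

−61.9 dBm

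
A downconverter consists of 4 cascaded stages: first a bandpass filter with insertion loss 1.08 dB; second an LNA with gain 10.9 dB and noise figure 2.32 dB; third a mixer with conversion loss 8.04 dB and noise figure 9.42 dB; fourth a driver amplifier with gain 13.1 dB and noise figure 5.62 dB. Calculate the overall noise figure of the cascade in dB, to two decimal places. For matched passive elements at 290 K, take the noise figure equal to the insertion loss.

Convert to linear (a loss of L dB is a gain of −L dB): F_i = 10^(NF_i/10), G_i = 10^(G_i,dB/10)
  Stage 1: F_1 = 10^(1.08/10) = 1.282, G_1 = 10^(−1.08/10) = 0.7798
  Stage 2: F_2 = 10^(2.32/10) = 1.706, G_2 = 10^(10.9/10) = 12.30
  Stage 3: F_3 = 10^(9.42/10) = 8.750, G_3 = 10^(−8.04/10) = 0.1570
  Stage 4: F_4 = 10^(5.62/10) = 3.648, G_4 = 10^(13.1/10) = 20.42
Friis cascade:
  F = 1.282 + (1.706 − 1)/0.7798 + (8.750 − 1)/9.594 + (3.648 − 1)/1.507 = 4.753
NF = 10 log₁₀(4.753) = 6.77 dB

6.77 dB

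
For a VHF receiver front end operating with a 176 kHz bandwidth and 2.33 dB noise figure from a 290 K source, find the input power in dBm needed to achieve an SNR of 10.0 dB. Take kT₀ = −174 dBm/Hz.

Sensitivity = −174 + 10 log₁₀(B) + NF + SNR_min
= −174 + 52.46 + 2.33 + 10.0
= −109.21 dBm → −109.2 dBm

−109.2 dBm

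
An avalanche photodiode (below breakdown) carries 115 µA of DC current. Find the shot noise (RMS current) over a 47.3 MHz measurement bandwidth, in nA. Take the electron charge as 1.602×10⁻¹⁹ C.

I_n = √(2qI·B)
2qI·B = 2 × 1.602×10⁻¹⁹ × 1.15×10⁻⁴ × 4.73×10⁷ = 1.74×10⁻¹⁵ A²
I_n = √(1.74×10⁻¹⁵) = 4.17×10⁻⁸ A = 41.7 nA

41.7 nA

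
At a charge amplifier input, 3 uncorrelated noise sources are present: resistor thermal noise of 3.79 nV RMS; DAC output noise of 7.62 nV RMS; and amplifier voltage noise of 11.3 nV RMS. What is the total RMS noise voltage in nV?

14.1 nV

Uncorrelated sources add in power (mean-square): V_tot = √(ΣV_i²)
V_tot = √[(3.79×10⁻⁹)² + (7.62×10⁻⁹)² + (1.13×10⁻⁸)²] = 1.41×10⁻⁸ V = 14.1 nV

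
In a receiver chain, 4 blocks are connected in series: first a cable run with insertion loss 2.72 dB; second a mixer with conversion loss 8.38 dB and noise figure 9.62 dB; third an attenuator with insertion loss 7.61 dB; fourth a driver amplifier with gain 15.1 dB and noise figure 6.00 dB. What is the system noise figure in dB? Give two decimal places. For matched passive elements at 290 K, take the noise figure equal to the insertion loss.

Convert to linear (a loss of L dB is a gain of −L dB): F_i = 10^(NF_i/10), G_i = 10^(G_i,dB/10)
  Stage 1: F_1 = 10^(2.72/10) = 1.871, G_1 = 10^(−2.72/10) = 0.5346
  Stage 2: F_2 = 10^(9.62/10) = 9.162, G_2 = 10^(−8.38/10) = 0.1452
  Stage 3: F_3 = 10^(7.61/10) = 5.768, G_3 = 10^(−7.61/10) = 0.1734
  Stage 4: F_4 = 10^(6.00/10) = 3.981, G_4 = 10^(15.1/10) = 32.36
Friis cascade:
  F = 1.871 + (9.162 − 1)/0.5346 + (5.768 − 1)/0.07762 + (3.981 − 1)/0.01346 = 300.1
NF = 10 log₁₀(300.1) = 24.77 dB

24.77 dB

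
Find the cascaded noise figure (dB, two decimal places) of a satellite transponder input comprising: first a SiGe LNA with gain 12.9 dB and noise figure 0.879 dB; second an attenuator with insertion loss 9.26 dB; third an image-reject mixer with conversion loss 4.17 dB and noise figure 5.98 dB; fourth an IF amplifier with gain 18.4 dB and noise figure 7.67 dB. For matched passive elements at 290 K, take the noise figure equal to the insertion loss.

Convert to linear (a loss of L dB is a gain of −L dB): F_i = 10^(NF_i/10), G_i = 10^(G_i,dB/10)
  Stage 1: F_1 = 10^(0.879/10) = 1.224, G_1 = 10^(12.9/10) = 19.50
  Stage 2: F_2 = 10^(9.26/10) = 8.433, G_2 = 10^(−9.26/10) = 0.1186
  Stage 3: F_3 = 10^(5.98/10) = 3.963, G_3 = 10^(−4.17/10) = 0.3828
  Stage 4: F_4 = 10^(7.67/10) = 5.848, G_4 = 10^(18.4/10) = 69.18
Friis cascade:
  F = 1.224 + (8.433 − 1)/19.50 + (3.963 − 1)/2.312 + (5.848 − 1)/0.8851 = 8.364
NF = 10 log₁₀(8.364) = 9.22 dB

9.22 dB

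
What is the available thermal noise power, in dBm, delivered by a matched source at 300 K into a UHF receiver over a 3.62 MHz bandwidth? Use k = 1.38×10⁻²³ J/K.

−108.2 dBm

P_n = kTB = 1.38×10⁻²³ × 300 × 3.62×10⁶ = 1.50×10⁻¹⁴ W
In dBm: 10 log₁₀(1.50×10⁻¹⁴ / 10⁻³) = −108.2 dBm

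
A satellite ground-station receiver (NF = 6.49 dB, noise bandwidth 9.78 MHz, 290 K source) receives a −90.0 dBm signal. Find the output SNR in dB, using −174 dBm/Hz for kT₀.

7.6 dB

Noise floor: N = −174 + 10 log₁₀(B) + NF
10 log₁₀(9.78×10⁶) = 69.9 dB
N = −174 + 69.9 + 6.49 = −97.61 dBm
SNR = P_sig − N = −90.0 − (−97.61) = 7.61 dB → 7.6 dB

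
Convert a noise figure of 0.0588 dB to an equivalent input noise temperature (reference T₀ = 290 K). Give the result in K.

F = 10^(0.0588/10) = 1.01363
T_e = (F − 1)·T₀ = (1.01363 − 1) × 290 = 3.95 K

3.95 K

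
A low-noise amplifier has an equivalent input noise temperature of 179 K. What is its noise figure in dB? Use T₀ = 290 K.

2.09 dB

F = 1 + T_e/T₀ = 1 + 179/290 = 1.61724
NF = 10 log₁₀(1.61724) = 2.09 dB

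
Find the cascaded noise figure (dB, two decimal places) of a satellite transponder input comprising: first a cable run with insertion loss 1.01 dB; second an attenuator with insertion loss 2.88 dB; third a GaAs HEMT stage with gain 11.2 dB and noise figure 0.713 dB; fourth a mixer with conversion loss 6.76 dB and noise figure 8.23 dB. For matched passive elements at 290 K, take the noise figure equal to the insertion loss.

5.95 dB

Convert to linear (a loss of L dB is a gain of −L dB): F_i = 10^(NF_i/10), G_i = 10^(G_i,dB/10)
  Stage 1: F_1 = 10^(1.01/10) = 1.262, G_1 = 10^(−1.01/10) = 0.7925
  Stage 2: F_2 = 10^(2.88/10) = 1.941, G_2 = 10^(−2.88/10) = 0.5152
  Stage 3: F_3 = 10^(0.713/10) = 1.178, G_3 = 10^(11.2/10) = 13.18
  Stage 4: F_4 = 10^(8.23/10) = 6.653, G_4 = 10^(−6.76/10) = 0.2109
Friis cascade:
  F = 1.262 + (1.941 − 1)/0.7925 + (1.178 − 1)/0.4083 + (6.653 − 1)/5.383 = 3.936
NF = 10 log₁₀(3.936) = 5.95 dB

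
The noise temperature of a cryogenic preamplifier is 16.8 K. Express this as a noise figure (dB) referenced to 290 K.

0.245 dB

F = 1 + T_e/T₀ = 1 + 16.8/290 = 1.05793
NF = 10 log₁₀(1.05793) = 0.245 dB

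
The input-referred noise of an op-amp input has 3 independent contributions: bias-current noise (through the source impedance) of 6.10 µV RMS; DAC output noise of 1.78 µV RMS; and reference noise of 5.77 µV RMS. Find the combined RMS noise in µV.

8.58 µV

Uncorrelated sources add in power (mean-square): V_tot = √(ΣV_i²)
V_tot = √[(6.10×10⁻⁶)² + (1.78×10⁻⁶)² + (5.77×10⁻⁶)²] = 8.58×10⁻⁶ V = 8.58 µV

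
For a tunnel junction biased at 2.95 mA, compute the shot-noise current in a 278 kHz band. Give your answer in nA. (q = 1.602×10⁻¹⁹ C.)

16.2 nA

I_n = √(2qI·B)
2qI·B = 2 × 1.602×10⁻¹⁹ × 2.95×10⁻³ × 2.78×10⁵ = 2.63×10⁻¹⁶ A²
I_n = √(2.63×10⁻¹⁶) = 1.62×10⁻⁸ A = 16.2 nA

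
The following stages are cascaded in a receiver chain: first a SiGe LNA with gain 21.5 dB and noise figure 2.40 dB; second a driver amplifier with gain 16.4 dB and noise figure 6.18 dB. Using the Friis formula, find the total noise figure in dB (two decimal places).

2.46 dB

Convert to linear (a loss of L dB is a gain of −L dB): F_i = 10^(NF_i/10), G_i = 10^(G_i,dB/10)
  Stage 1: F_1 = 10^(2.40/10) = 1.738, G_1 = 10^(21.5/10) = 141.3
  Stage 2: F_2 = 10^(6.18/10) = 4.150, G_2 = 10^(16.4/10) = 43.65
Friis cascade:
  F = 1.738 + (4.150 − 1)/141.3 = 1.760
NF = 10 log₁₀(1.760) = 2.46 dB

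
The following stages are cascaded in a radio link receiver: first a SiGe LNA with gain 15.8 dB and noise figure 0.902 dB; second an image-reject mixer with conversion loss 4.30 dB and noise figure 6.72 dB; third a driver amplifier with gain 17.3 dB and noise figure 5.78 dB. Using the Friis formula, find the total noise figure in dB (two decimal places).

1.83 dB

Convert to linear (a loss of L dB is a gain of −L dB): F_i = 10^(NF_i/10), G_i = 10^(G_i,dB/10)
  Stage 1: F_1 = 10^(0.902/10) = 1.231, G_1 = 10^(15.8/10) = 38.02
  Stage 2: F_2 = 10^(6.72/10) = 4.699, G_2 = 10^(−4.30/10) = 0.3715
  Stage 3: F_3 = 10^(5.78/10) = 3.784, G_3 = 10^(17.3/10) = 53.70
Friis cascade:
  F = 1.231 + (4.699 − 1)/38.02 + (3.784 − 1)/14.13 = 1.525
NF = 10 log₁₀(1.525) = 1.83 dB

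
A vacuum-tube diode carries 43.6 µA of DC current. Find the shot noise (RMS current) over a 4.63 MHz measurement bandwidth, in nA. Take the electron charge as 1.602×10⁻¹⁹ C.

I_n = √(2qI·B)
2qI·B = 2 × 1.602×10⁻¹⁹ × 4.36×10⁻⁵ × 4.63×10⁶ = 6.47×10⁻¹⁷ A²
I_n = √(6.47×10⁻¹⁷) = 8.04×10⁻⁹ A = 8.04 nA

8.04 nA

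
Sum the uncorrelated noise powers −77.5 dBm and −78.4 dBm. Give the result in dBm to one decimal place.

−74.9 dBm

Convert to linear, add, convert back:
P₁ = 1.78×10⁻¹¹ W, P₂ = 1.45×10⁻¹¹ W
P_tot = 3.22×10⁻¹¹ W → 10 log₁₀(P_tot / 10⁻³) = −74.9 dBm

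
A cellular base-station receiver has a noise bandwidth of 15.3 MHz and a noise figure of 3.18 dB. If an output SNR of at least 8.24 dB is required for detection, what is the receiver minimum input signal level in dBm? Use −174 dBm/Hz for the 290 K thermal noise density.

Sensitivity = −174 + 10 log₁₀(B) + NF + SNR_min
= −174 + 71.85 + 3.18 + 8.24
= −90.73 dBm → −90.7 dBm

−90.7 dBm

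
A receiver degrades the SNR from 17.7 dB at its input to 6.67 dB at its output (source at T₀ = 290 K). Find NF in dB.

NF (dB) = SNR_in(dB) − SNR_out(dB) when the source is at T₀
NF = 17.7 − 6.67 = 11.03 dB

11.03 dB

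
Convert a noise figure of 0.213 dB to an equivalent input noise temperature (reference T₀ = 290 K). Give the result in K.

14.6 K

F = 10^(0.213/10) = 1.05027
T_e = (F − 1)·T₀ = (1.05027 − 1) × 290 = 14.6 K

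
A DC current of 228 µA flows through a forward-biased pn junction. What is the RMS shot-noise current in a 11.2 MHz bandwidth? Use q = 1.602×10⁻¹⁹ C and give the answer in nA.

I_n = √(2qI·B)
2qI·B = 2 × 1.602×10⁻¹⁹ × 2.28×10⁻⁴ × 1.12×10⁷ = 8.18×10⁻¹⁶ A²
I_n = √(8.18×10⁻¹⁶) = 2.86×10⁻⁸ A = 28.6 nA

28.6 nA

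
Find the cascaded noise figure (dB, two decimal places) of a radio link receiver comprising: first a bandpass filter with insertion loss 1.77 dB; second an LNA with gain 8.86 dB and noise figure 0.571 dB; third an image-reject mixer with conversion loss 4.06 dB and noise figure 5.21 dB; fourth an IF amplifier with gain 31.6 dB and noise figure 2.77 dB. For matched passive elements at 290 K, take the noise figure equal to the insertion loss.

4.17 dB

Convert to linear (a loss of L dB is a gain of −L dB): F_i = 10^(NF_i/10), G_i = 10^(G_i,dB/10)
  Stage 1: F_1 = 10^(1.77/10) = 1.503, G_1 = 10^(−1.77/10) = 0.6653
  Stage 2: F_2 = 10^(0.571/10) = 1.141, G_2 = 10^(8.86/10) = 7.691
  Stage 3: F_3 = 10^(5.21/10) = 3.319, G_3 = 10^(−4.06/10) = 0.3926
  Stage 4: F_4 = 10^(2.77/10) = 1.892, G_4 = 10^(31.6/10) = 1445
Friis cascade:
  F = 1.503 + (1.141 − 1)/0.6653 + (3.319 − 1)/5.117 + (1.892 − 1)/2.009 = 2.612
NF = 10 log₁₀(2.612) = 4.17 dB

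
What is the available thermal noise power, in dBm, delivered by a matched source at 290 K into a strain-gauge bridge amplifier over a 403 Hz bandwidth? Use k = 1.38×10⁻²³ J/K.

−147.9 dBm

P_n = kTB = 1.38×10⁻²³ × 290 × 4.03×10² = 1.61×10⁻¹⁸ W
In dBm: 10 log₁₀(1.61×10⁻¹⁸ / 10⁻³) = −147.9 dBm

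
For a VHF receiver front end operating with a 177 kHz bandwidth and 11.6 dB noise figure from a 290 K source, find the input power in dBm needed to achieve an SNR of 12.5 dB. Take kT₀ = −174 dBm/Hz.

−97.4 dBm

Sensitivity = −174 + 10 log₁₀(B) + NF + SNR_min
= −174 + 52.48 + 11.6 + 12.5
= −97.42 dBm → −97.4 dBm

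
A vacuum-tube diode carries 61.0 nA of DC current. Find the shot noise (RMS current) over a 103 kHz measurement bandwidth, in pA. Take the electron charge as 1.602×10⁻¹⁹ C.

I_n = √(2qI·B)
2qI·B = 2 × 1.602×10⁻¹⁹ × 6.10×10⁻⁸ × 1.03×10⁵ = 2.01×10⁻²¹ A²
I_n = √(2.01×10⁻²¹) = 4.49×10⁻¹¹ A = 44.9 pA

44.9 pA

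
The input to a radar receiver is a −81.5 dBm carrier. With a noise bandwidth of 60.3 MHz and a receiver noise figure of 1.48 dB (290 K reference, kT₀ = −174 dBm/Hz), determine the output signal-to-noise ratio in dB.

Noise floor: N = −174 + 10 log₁₀(B) + NF
10 log₁₀(6.03×10⁷) = 77.8 dB
N = −174 + 77.8 + 1.48 = −94.72 dBm
SNR = P_sig − N = −81.5 − (−94.72) = 13.22 dB → 13.2 dB

13.2 dB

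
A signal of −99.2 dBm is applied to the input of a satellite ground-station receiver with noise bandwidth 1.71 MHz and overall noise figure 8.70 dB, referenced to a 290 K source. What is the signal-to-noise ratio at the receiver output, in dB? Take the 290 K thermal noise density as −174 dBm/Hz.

3.8 dB

Noise floor: N = −174 + 10 log₁₀(B) + NF
10 log₁₀(1.71×10⁶) = 62.33 dB
N = −174 + 62.33 + 8.70 = −102.97 dBm
SNR = P_sig − N = −99.2 − (−102.97) = 3.77 dB → 3.8 dB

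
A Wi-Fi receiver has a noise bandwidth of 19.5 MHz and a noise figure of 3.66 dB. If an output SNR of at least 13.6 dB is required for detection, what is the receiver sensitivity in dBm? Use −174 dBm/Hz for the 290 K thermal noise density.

Sensitivity = −174 + 10 log₁₀(B) + NF + SNR_min
= −174 + 72.9 + 3.66 + 13.6
= −83.84 dBm → −83.8 dBm

−83.8 dBm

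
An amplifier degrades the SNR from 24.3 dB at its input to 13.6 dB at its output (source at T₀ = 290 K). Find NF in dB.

10.7 dB

NF (dB) = SNR_in(dB) − SNR_out(dB) when the source is at T₀
NF = 24.3 − 13.6 = 10.7 dB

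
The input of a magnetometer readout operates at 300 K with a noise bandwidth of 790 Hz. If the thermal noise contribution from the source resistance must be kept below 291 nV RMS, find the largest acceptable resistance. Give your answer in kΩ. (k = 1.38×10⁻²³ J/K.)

6.47 kΩ

Johnson–Nyquist: V_n = √(4kTRB) ⇒ R = V_n² / (4kTB)
4kTB = 4 × 1.38×10⁻²³ × 300 × 7.90×10² = 1.31×10⁻¹⁷
R = (2.91×10⁻⁷)² / 1.31×10⁻¹⁷ = 6.47×10³ Ω = 6.47 kΩ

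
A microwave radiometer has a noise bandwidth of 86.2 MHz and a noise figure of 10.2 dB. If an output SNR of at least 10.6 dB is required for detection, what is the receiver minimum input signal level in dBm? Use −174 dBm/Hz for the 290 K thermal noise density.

Sensitivity = −174 + 10 log₁₀(B) + NF + SNR_min
= −174 + 79.36 + 10.2 + 10.6
= −73.84 dBm → −73.8 dBm

−73.8 dBm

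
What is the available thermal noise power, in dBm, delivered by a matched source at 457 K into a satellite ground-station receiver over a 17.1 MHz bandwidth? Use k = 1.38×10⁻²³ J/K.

P_n = kTB = 1.38×10⁻²³ × 457 × 1.71×10⁷ = 1.08×10⁻¹³ W
In dBm: 10 log₁₀(1.08×10⁻¹³ / 10⁻³) = −99.7 dBm

−99.7 dBm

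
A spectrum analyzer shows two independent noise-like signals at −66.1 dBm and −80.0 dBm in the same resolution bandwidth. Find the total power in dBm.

−65.9 dBm

Convert to linear, add, convert back:
P₁ = 2.45×10⁻¹⁰ W, P₂ = 1.00×10⁻¹¹ W
P_tot = 2.55×10⁻¹⁰ W → 10 log₁₀(P_tot / 10⁻³) = −65.9 dBm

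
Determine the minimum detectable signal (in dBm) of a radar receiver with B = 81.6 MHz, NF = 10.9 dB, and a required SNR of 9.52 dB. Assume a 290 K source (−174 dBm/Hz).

−74.5 dBm

Sensitivity = −174 + 10 log₁₀(B) + NF + SNR_min
= −174 + 79.12 + 10.9 + 9.52
= −74.46 dBm → −74.5 dBm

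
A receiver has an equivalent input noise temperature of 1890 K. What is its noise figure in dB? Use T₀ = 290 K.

8.76 dB

F = 1 + T_e/T₀ = 1 + 1890/290 = 7.51724
NF = 10 log₁₀(7.51724) = 8.76 dB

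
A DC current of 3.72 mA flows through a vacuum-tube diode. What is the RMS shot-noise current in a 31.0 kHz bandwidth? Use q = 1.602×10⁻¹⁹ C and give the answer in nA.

6.08 nA

I_n = √(2qI·B)
2qI·B = 2 × 1.602×10⁻¹⁹ × 3.72×10⁻³ × 3.10×10⁴ = 3.69×10⁻¹⁷ A²
I_n = √(3.69×10⁻¹⁷) = 6.08×10⁻⁹ A = 6.08 nA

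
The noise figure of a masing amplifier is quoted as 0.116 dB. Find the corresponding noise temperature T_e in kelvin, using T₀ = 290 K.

7.85 K

F = 10^(0.116/10) = 1.02707
T_e = (F − 1)·T₀ = (1.02707 − 1) × 290 = 7.85 K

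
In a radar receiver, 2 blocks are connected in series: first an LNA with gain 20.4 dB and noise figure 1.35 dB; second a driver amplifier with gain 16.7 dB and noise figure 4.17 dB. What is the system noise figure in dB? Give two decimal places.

1.40 dB

Convert to linear (a loss of L dB is a gain of −L dB): F_i = 10^(NF_i/10), G_i = 10^(G_i,dB/10)
  Stage 1: F_1 = 10^(1.35/10) = 1.365, G_1 = 10^(20.4/10) = 109.6
  Stage 2: F_2 = 10^(4.17/10) = 2.612, G_2 = 10^(16.7/10) = 46.77
Friis cascade:
  F = 1.365 + (2.612 − 1)/109.6 = 1.379
NF = 10 log₁₀(1.379) = 1.40 dB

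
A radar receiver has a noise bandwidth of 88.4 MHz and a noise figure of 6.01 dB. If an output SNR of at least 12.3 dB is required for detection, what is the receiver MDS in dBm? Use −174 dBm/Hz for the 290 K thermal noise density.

−76.2 dBm

Sensitivity = −174 + 10 log₁₀(B) + NF + SNR_min
= −174 + 79.46 + 6.01 + 12.3
= −76.23 dBm → −76.2 dBm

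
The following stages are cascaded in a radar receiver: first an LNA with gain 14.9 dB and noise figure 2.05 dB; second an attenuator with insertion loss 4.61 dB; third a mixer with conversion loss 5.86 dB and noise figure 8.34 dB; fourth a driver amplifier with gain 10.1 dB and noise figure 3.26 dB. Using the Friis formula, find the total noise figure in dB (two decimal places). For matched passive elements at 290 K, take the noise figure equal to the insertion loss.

4.17 dB

Convert to linear (a loss of L dB is a gain of −L dB): F_i = 10^(NF_i/10), G_i = 10^(G_i,dB/10)
  Stage 1: F_1 = 10^(2.05/10) = 1.603, G_1 = 10^(14.9/10) = 30.90
  Stage 2: F_2 = 10^(4.61/10) = 2.891, G_2 = 10^(−4.61/10) = 0.3459
  Stage 3: F_3 = 10^(8.34/10) = 6.823, G_3 = 10^(−5.86/10) = 0.2594
  Stage 4: F_4 = 10^(3.26/10) = 2.118, G_4 = 10^(10.1/10) = 10.23
Friis cascade:
  F = 1.603 + (2.891 − 1)/30.90 + (6.823 − 1)/10.69 + (2.118 − 1)/2.773 = 2.612
NF = 10 log₁₀(2.612) = 4.17 dB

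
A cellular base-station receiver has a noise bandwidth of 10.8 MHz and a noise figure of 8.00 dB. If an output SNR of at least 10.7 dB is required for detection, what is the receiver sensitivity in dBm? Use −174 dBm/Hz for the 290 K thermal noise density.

−85.0 dBm

Sensitivity = −174 + 10 log₁₀(B) + NF + SNR_min
= −174 + 70.33 + 8.00 + 10.7
= −84.97 dBm → −85.0 dBm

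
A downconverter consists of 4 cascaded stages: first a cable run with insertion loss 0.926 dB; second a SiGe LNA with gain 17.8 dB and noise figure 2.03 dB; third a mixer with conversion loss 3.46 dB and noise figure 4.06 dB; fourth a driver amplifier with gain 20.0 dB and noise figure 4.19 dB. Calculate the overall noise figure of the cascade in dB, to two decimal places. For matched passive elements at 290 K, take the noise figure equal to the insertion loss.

3.18 dB

Convert to linear (a loss of L dB is a gain of −L dB): F_i = 10^(NF_i/10), G_i = 10^(G_i,dB/10)
  Stage 1: F_1 = 10^(0.926/10) = 1.238, G_1 = 10^(−0.926/10) = 0.8080
  Stage 2: F_2 = 10^(2.03/10) = 1.596, G_2 = 10^(17.8/10) = 60.26
  Stage 3: F_3 = 10^(4.06/10) = 2.547, G_3 = 10^(−3.46/10) = 0.4508
  Stage 4: F_4 = 10^(4.19/10) = 2.624, G_4 = 10^(20.0/10) = 100.0
Friis cascade:
  F = 1.238 + (1.596 − 1)/0.8080 + (2.547 − 1)/48.69 + (2.624 − 1)/21.95 = 2.081
NF = 10 log₁₀(2.081) = 3.18 dB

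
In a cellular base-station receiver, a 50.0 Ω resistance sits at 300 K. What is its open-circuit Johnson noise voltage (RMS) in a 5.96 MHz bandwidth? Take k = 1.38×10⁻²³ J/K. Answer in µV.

2.22 µV

V_n = √(4kTRB)
4kTRB = 4 × 1.38×10⁻²³ × 300 × 5.00×10¹ × 5.96×10⁶ = 4.93×10⁻¹² V²
V_n = √(4.93×10⁻¹²) = 2.22×10⁻⁶ V = 2.22 µV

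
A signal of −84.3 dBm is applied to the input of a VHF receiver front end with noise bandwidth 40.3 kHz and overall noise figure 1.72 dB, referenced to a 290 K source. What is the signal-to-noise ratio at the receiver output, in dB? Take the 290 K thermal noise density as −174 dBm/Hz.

41.9 dB

Noise floor: N = −174 + 10 log₁₀(B) + NF
10 log₁₀(4.03×10⁴) = 46.05 dB
N = −174 + 46.05 + 1.72 = −126.23 dBm
SNR = P_sig − N = −84.3 − (−126.23) = 41.93 dB → 41.9 dB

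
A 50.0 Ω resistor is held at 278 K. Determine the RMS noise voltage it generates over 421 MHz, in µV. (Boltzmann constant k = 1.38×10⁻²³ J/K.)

18.0 µV

V_n = √(4kTRB)
4kTRB = 4 × 1.38×10⁻²³ × 278 × 5.00×10¹ × 4.21×10⁸ = 3.23×10⁻¹⁰ V²
V_n = √(3.23×10⁻¹⁰) = 1.80×10⁻⁵ V = 18.0 µV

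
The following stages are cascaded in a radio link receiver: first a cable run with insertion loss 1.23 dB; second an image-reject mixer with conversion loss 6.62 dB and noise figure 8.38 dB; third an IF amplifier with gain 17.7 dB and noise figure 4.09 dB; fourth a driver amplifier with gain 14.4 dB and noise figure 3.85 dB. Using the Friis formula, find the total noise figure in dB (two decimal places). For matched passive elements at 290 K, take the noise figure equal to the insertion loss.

12.75 dB

Convert to linear (a loss of L dB is a gain of −L dB): F_i = 10^(NF_i/10), G_i = 10^(G_i,dB/10)
  Stage 1: F_1 = 10^(1.23/10) = 1.327, G_1 = 10^(−1.23/10) = 0.7534
  Stage 2: F_2 = 10^(8.38/10) = 6.887, G_2 = 10^(−6.62/10) = 0.2178
  Stage 3: F_3 = 10^(4.09/10) = 2.564, G_3 = 10^(17.7/10) = 58.88
  Stage 4: F_4 = 10^(3.85/10) = 2.427, G_4 = 10^(14.4/10) = 27.54
Friis cascade:
  F = 1.327 + (6.887 − 1)/0.7534 + (2.564 − 1)/0.1641 + (2.427 − 1)/9.661 = 18.82
NF = 10 log₁₀(18.82) = 12.75 dB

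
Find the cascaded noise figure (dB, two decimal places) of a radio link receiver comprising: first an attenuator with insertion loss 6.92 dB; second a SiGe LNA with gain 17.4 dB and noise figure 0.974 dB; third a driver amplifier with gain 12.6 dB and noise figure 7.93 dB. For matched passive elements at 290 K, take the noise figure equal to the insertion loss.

Convert to linear (a loss of L dB is a gain of −L dB): F_i = 10^(NF_i/10), G_i = 10^(G_i,dB/10)
  Stage 1: F_1 = 10^(6.92/10) = 4.920, G_1 = 10^(−6.92/10) = 0.2032
  Stage 2: F_2 = 10^(0.974/10) = 1.251, G_2 = 10^(17.4/10) = 54.95
  Stage 3: F_3 = 10^(7.93/10) = 6.209, G_3 = 10^(12.6/10) = 18.20
Friis cascade:
  F = 4.920 + (1.251 − 1)/0.2032 + (6.209 − 1)/11.17 = 6.624
NF = 10 log₁₀(6.624) = 8.21 dB

8.21 dB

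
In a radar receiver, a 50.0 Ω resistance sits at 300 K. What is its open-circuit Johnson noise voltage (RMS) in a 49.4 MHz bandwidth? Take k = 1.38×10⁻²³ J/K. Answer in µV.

6.40 µV

V_n = √(4kTRB)
4kTRB = 4 × 1.38×10⁻²³ × 300 × 5.00×10¹ × 4.94×10⁷ = 4.09×10⁻¹¹ V²
V_n = √(4.09×10⁻¹¹) = 6.40×10⁻⁶ V = 6.40 µV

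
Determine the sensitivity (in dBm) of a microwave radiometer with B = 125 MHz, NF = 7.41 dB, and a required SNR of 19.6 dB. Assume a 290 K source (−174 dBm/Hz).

−66.0 dBm

Sensitivity = −174 + 10 log₁₀(B) + NF + SNR_min
= −174 + 80.97 + 7.41 + 19.6
= −66.02 dBm → −66.0 dBm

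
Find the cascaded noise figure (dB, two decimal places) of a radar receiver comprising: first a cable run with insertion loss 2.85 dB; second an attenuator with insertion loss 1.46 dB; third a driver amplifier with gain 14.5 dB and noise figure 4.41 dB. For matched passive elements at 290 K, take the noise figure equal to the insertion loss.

Convert to linear (a loss of L dB is a gain of −L dB): F_i = 10^(NF_i/10), G_i = 10^(G_i,dB/10)
  Stage 1: F_1 = 10^(2.85/10) = 1.928, G_1 = 10^(−2.85/10) = 0.5188
  Stage 2: F_2 = 10^(1.46/10) = 1.400, G_2 = 10^(−1.46/10) = 0.7145
  Stage 3: F_3 = 10^(4.41/10) = 2.761, G_3 = 10^(14.5/10) = 28.18
Friis cascade:
  F = 1.928 + (1.400 − 1)/0.5188 + (2.761 − 1)/0.3707 = 7.447
NF = 10 log₁₀(7.447) = 8.72 dB

8.72 dB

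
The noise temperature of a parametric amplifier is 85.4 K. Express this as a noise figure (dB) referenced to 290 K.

1.12 dB

F = 1 + T_e/T₀ = 1 + 85.4/290 = 1.29448
NF = 10 log₁₀(1.29448) = 1.12 dB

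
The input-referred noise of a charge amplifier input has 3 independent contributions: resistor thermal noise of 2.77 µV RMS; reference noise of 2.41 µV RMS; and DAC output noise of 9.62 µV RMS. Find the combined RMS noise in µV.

Uncorrelated sources add in power (mean-square): V_tot = √(ΣV_i²)
V_tot = √[(2.77×10⁻⁶)² + (2.41×10⁻⁶)² + (9.62×10⁻⁶)²] = 1.03×10⁻⁵ V = 10.3 µV

10.3 µV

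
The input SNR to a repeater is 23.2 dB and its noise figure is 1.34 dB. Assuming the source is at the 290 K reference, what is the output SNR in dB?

21.86 dB

By definition F = SNR_in/SNR_out, so in dB: SNR_out = SNR_in − NF
SNR_out = 23.2 − 1.34 = 21.86 dB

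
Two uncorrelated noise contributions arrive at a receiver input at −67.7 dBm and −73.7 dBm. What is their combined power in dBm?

Convert to linear, add, convert back:
P₁ = 1.70×10⁻¹⁰ W, P₂ = 4.27×10⁻¹¹ W
P_tot = 2.12×10⁻¹⁰ W → 10 log₁₀(P_tot / 10⁻³) = −66.7 dBm

−66.7 dBm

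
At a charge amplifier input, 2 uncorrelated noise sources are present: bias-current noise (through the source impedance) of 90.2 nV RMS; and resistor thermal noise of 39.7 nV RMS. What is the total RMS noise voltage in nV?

98.6 nV

Uncorrelated sources add in power (mean-square): V_tot = √(ΣV_i²)
V_tot = √[(9.02×10⁻⁸)² + (3.97×10⁻⁸)²] = 9.86×10⁻⁸ V = 98.6 nV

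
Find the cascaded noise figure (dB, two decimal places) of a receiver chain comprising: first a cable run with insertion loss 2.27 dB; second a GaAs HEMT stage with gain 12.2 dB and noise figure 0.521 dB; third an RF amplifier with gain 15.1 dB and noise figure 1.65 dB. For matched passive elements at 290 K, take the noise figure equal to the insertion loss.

Convert to linear (a loss of L dB is a gain of −L dB): F_i = 10^(NF_i/10), G_i = 10^(G_i,dB/10)
  Stage 1: F_1 = 10^(2.27/10) = 1.687, G_1 = 10^(−2.27/10) = 0.5929
  Stage 2: F_2 = 10^(0.521/10) = 1.127, G_2 = 10^(12.2/10) = 16.60
  Stage 3: F_3 = 10^(1.65/10) = 1.462, G_3 = 10^(15.1/10) = 32.36
Friis cascade:
  F = 1.687 + (1.127 − 1)/0.5929 + (1.462 − 1)/9.840 = 1.948
NF = 10 log₁₀(1.948) = 2.90 dB

2.90 dB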